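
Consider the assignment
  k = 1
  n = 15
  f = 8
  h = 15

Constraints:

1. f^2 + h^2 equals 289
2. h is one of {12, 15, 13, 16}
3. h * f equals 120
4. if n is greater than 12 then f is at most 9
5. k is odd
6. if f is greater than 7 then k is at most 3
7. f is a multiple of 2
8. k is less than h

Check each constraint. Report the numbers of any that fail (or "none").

None — every constraint holds.

1. f^2 + h^2 = 8^2 + 15^2 = 64 + 225 = 289 — holds.
2. h = 15 is in {12, 15, 13, 16} — holds.
3. h * f = 15 * 8 = 120 — holds.
4. n = 15 > 12, so we need f ≤ 9; f = 8 ≤ 9 — holds.
5. k = 1 is odd — holds.
6. f = 8 > 7, so we need k ≤ 3; k = 1 ≤ 3 — holds.
7. 8 / 2 = 4, so 2 divides 8 — holds.
8. k = 1, h = 15; 1 < 15 — holds.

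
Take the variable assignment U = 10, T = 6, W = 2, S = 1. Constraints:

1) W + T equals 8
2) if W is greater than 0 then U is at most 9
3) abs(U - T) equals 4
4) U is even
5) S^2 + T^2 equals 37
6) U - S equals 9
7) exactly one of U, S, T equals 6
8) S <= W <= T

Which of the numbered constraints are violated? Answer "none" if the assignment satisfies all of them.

Violated: 2.

1) W + T = 2 + 6 = 8  OK
2) W = 2 > 0, so we need U ≤ 9; but U = 10 > 9  FAIL
3) abs(10 - 6) = 4  OK
4) U = 10 is even  OK
5) S^2 + T^2 = 1^2 + 6^2 = 1 + 36 = 37  OK
6) U - S = 10 - 1 = 9  OK
7) U=10, S=1, T=6; 1 of them equals 6  OK
8) values 1 <= 2 <= 6  OK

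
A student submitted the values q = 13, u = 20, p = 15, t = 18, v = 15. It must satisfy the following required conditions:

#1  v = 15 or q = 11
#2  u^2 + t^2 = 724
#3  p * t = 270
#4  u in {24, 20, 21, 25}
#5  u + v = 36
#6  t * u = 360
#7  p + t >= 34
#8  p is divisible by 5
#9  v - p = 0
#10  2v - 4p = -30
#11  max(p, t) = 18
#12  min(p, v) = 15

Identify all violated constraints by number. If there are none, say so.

No — constraints 5, 7 are not satisfied.

#1 v = 15 = 15 (first disjunct) — holds.
#2 u^2 + t^2 = 20^2 + 18^2 = 400 + 324 = 724 — holds.
#3 p * t = 15 * 18 = 270 — holds.
#4 u = 20 is in {24, 20, 21, 25} — holds.
#5 u + v = 20 + 15 = 35, not 36 — does not hold.
#6 t * u = 18 * 20 = 360 — holds.
#7 p + t = 15 + 18 = 33; 33 < 34, bound 34 not met — does not hold.
#8 15 / 5 = 3, so 5 divides 15 — holds.
#9 v - p = 15 - 15 = 0 — holds.
#10 2v - 4p = 2(15) - 4(15) = -30 — holds.
#11 max(15, 18) = 18 — holds.
#12 min(15, 15) = 15 — holds.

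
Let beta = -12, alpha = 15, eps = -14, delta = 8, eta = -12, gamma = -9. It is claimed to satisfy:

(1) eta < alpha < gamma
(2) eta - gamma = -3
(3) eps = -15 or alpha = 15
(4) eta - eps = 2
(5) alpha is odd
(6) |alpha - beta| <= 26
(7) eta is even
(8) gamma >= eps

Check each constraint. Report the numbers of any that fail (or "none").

(1) values -12, 15, -9; alpha = 15 is not < gamma = -9  FAIL
(2) eta - gamma = -12 - (-9) = -3  OK
(3) eps = -14 ≠ -15, but alpha = 15 = 15 (second disjunct)  OK
(4) eta - eps = -12 - (-14) = 2  OK
(5) alpha = 15 is odd  OK
(6) |15 - (-12)| = 27; 27 > 26, exceeds bound 26  FAIL
(7) eta = -12 is even  OK
(8) gamma = -9, eps = -14; -9 ≥ -14  OK

Constraints 1, 6 are violated.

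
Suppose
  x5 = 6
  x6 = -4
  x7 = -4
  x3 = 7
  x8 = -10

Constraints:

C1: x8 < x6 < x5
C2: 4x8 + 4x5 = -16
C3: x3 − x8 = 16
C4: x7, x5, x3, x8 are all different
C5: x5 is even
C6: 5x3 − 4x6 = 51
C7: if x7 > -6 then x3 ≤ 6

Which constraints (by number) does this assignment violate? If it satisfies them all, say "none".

Constraints 3, 7 are violated.

C1: values -10 < -4 < 6 — satisfied.
C2: 4x8 + 4x5 = 4(-10) + 4(6) = -16 — satisfied.
C3: x3 − x8 = 7 − (-10) = 17, not 16 — violated.
C4: values -4, 6, 7, -10 are pairwise distinct — satisfied.
C5: x5 = 6 is even — satisfied.
C6: 5x3 − 4x6 = 5(7) − 4(-4) = 51 — satisfied.
C7: x7 = -4 > -6, so we need x3 ≤ 6; but x3 = 7 > 6 — violated.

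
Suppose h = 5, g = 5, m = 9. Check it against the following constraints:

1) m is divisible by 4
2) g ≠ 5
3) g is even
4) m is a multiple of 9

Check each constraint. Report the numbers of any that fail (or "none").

1) 9 = 4×2 + 1, so 4 does not divide 9 — violated.
2) g = 5, but 5 is required to differ — violated.
3) g = 5 is odd — violated.
4) 9 / 9 = 1, so 9 divides 9 — satisfied.

No — constraints 1, 2, and 3 are not satisfied.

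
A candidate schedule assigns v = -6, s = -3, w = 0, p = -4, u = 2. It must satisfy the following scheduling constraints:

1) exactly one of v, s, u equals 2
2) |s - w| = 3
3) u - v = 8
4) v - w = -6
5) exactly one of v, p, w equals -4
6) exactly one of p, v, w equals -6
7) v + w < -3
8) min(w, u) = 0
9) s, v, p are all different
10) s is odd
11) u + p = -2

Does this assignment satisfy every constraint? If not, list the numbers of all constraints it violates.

1) v=-6, s=-3, u=2; 1 of them equals 2  ✔
2) |-3 - 0| = 3  ✔
3) u - v = 2 - (-6) = 8  ✔
4) v - w = -6 - 0 = -6  ✔
5) v=-6, p=-4, w=0; 1 of them equals -4  ✔
6) p=-4, v=-6, w=0; 1 of them equals -6  ✔
7) v + w = -6 + 0 = -6; -6 < -3  ✔
8) min(0, 2) = 0  ✔
9) values -3, -6, -4 are pairwise distinct  ✔
10) s = -3 is odd  ✔
11) u + p = 2 + (-4) = -2  ✔

None — every constraint holds.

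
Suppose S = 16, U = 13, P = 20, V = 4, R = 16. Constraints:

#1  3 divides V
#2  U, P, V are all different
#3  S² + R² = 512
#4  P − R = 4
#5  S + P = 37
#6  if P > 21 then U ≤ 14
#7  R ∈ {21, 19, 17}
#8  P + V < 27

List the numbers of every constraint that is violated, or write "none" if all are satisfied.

#1 4 = 3×1 + 1, so 3 does not divide 4  FAIL
#2 values 13, 20, 4 are pairwise distinct  OK
#3 S² + R² = 16² + 16² = 256 + 256 = 512  OK
#4 P − R = 20 − 16 = 4  OK
#5 S + P = 16 + 20 = 36, not 37  FAIL
#6 P = 20, not > 21; antecedent false, conditional vacuously true  OK
#7 R = 16 is not in {21, 19, 17}  FAIL
#8 P + V = 20 + 4 = 24; 24 < 27  OK

Violated: 1, 5, 7.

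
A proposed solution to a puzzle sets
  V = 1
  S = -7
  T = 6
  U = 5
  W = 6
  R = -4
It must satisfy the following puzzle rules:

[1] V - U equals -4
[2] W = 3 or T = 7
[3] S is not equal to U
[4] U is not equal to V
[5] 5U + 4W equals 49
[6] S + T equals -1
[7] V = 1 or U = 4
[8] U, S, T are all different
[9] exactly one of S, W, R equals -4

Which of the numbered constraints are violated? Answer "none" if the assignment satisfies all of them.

[1] V - U = 1 - 5 = -4 — OK.
[2] W = 6 ≠ 3 and T = 6 ≠ 7; both disjuncts false — violated.
[3] S = -7, U = 5; distinct — OK.
[4] U = 5, V = 1; distinct — OK.
[5] 5U + 4W = 5(5) + 4(6) = 49 — OK.
[6] S + T = -7 + 6 = -1 — OK.
[7] V = 1 = 1 (first disjunct) — OK.
[8] values 5, -7, 6 are pairwise distinct — OK.
[9] S=-7, W=6, R=-4; 1 of them equals -4 — OK.

Violated: 2.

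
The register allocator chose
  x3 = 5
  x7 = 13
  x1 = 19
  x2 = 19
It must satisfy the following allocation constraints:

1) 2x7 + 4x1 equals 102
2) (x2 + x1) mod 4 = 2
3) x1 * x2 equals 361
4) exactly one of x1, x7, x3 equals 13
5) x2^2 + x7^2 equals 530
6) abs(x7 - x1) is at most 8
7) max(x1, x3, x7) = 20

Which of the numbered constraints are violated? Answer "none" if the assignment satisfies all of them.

The assignment fails constraint 7.

1) 2x7 + 4x1 = 2(13) + 4(19) = 102 — holds.
2) x2 + x1 = 38; 38 mod 4 = 2 — holds.
3) x1 * x2 = 19 * 19 = 361 — holds.
4) x1=19, x7=13, x3=5; 1 of them equals 13 — holds.
5) x2^2 + x7^2 = 19^2 + 13^2 = 361 + 169 = 530 — holds.
6) abs(13 - 19) = 6; 6 ≤ 8 — holds.
7) max(19, 5, 13) = 19, not 20 — fails.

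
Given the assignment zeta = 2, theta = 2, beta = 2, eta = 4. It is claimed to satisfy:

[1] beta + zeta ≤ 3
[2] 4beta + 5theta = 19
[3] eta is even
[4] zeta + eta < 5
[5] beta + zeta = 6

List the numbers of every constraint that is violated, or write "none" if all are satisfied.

[1] beta + zeta = 2 + 2 = 4; 4 > 3, bound 3 not met — violated.
[2] 4beta + 5theta = 4(2) + 5(2) = 18, not 19 — violated.
[3] eta = 4 is even — OK.
[4] zeta + eta = 2 + 4 = 6; 6 ≥ 5, bound 5 not met — violated.
[5] beta + zeta = 2 + 2 = 4, not 6 — violated.

Constraints 1, 2, 4, and 5 are violated.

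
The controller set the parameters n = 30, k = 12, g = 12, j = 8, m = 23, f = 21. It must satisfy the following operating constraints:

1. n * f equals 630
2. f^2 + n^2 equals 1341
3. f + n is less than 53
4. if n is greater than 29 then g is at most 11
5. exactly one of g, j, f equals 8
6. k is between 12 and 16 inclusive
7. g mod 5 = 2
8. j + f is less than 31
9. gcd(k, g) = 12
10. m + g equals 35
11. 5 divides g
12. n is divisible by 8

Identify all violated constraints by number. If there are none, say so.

1. n * f = 30 * 21 = 630  holds
2. f^2 + n^2 = 21^2 + 30^2 = 441 + 900 = 1341  holds
3. f + n = 21 + 30 = 51; 51 < 53  holds
4. n = 30 > 29, so we need g ≤ 11; but g = 12 > 11  fails
5. g=12, j=8, f=21; 1 of them equals 8  holds
6. k = 12 lies in [12, 16]  holds
7. 12 mod 5 = 2  holds
8. j + f = 8 + 21 = 29; 29 < 31  holds
9. gcd(12, 12) = 12  holds
10. m + g = 23 + 12 = 35  holds
11. 12 = 5*2 + 2, so 5 does not divide 12  fails
12. 30 = 8*3 + 6, so 8 does not divide 30  fails

No — constraints 4, 11, 12 are not satisfied.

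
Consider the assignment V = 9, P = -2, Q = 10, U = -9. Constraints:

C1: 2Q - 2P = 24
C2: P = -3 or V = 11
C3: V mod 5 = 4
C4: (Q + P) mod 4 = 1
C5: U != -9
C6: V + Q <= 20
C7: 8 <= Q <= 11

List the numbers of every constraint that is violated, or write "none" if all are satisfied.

C1: 2Q - 2P = 2(10) - 2(-2) = 24 — OK.
C2: P = -2 ≠ -3 and V = 9 ≠ 11; both disjuncts false — violated.
C3: 9 mod 5 = 4 — OK.
C4: Q + P = 8; 8 mod 4 = 0, not 1 — violated.
C5: U = -9, but -9 is required to differ — violated.
C6: V + Q = 9 + 10 = 19; 19 ≤ 20 — OK.
C7: Q = 10 lies in [8, 11] — OK.

No — constraints 2, 4, and 5 are not satisfied.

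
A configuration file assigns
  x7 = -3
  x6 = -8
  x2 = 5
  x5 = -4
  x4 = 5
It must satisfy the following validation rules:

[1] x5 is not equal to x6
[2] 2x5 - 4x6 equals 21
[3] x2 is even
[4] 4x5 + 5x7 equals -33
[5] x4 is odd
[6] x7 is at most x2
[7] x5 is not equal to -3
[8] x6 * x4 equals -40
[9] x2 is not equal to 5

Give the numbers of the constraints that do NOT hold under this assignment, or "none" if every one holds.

Constraints 2, 3, 4, and 9 do not hold.

[1] x5 = -4, x6 = -8; distinct  true
[2] 2x5 - 4x6 = 2(-4) - 4(-8) = 24, not 21  false
[3] x2 = 5 is odd  false
[4] 4x5 + 5x7 = 4(-4) + 5(-3) = -31, not -33  false
[5] x4 = 5 is odd  true
[6] x7 = -3, x2 = 5; -3 ≤ 5  true
[7] x5 = -4, and -4 ≠ -3  true
[8] x6 * x4 = -8 * 5 = -40  true
[9] x2 = 5, but 5 is required to differ  false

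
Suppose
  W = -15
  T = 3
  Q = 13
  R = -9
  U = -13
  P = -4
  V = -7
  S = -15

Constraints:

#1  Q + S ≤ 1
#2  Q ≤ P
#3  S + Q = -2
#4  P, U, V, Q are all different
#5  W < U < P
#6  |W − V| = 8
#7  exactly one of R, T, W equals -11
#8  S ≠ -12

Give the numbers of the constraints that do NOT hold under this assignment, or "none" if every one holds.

Constraints 2, 7 do not hold.

#1 Q + S = 13 + (-15) = -2; -2 ≤ 1 — OK.
#2 Q = 13, P = -4; 13 > -4 (want ≤) — violated.
#3 S + Q = -15 + 13 = -2 — OK.
#4 values -4, -13, -7, 13 are pairwise distinct — OK.
#5 values -15 < -13 < -4 — OK.
#6 |-15 − (-7)| = 8 — OK.
#7 R=-9, T=3, W=-15; 0 of them equal -11, not exactly one — violated.
#8 S = -15, and -15 ≠ -12 — OK.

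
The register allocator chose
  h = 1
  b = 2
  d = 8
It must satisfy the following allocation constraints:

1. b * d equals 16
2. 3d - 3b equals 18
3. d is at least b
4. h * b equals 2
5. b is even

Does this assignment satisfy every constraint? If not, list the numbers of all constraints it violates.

1. b * d = 2 * 8 = 16  ✓
2. 3d - 3b = 3(8) - 3(2) = 18  ✓
3. d = 8, b = 2; 8 ≥ 2  ✓
4. h * b = 1 * 2 = 2  ✓
5. b = 2 is even  ✓

No violations.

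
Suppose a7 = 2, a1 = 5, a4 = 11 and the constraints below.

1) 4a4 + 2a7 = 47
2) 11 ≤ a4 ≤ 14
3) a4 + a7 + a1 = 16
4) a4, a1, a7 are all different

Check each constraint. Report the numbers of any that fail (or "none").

The assignment fails constraints 1 and 3.

1) 4a4 + 2a7 = 4(11) + 2(2) = 48, not 47 — does not hold.
2) a4 = 11 lies in [11, 14] — holds.
3) a4 + a7 + a1 = 11 + 2 + 5 = 18, not 16 — does not hold.
4) values 11, 5, 2 are pairwise distinct — holds.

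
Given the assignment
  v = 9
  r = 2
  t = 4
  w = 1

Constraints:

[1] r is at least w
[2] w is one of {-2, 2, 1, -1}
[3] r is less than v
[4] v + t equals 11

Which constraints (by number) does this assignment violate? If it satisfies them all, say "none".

Constraint 4 does not hold.

[1] r = 2, w = 1; 2 ≥ 1  holds
[2] w = 1 is in {-2, 2, 1, -1}  holds
[3] r = 2, v = 9; 2 < 9  holds
[4] v + t = 9 + 4 = 13, not 11  fails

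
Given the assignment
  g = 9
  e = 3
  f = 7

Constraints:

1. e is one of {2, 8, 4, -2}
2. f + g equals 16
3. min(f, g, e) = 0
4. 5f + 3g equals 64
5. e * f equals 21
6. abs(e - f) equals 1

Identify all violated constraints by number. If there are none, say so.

Constraints 1, 3, 4, 6 are violated.

1. e = 3 is not in {2, 8, 4, -2} — does not hold.
2. f + g = 7 + 9 = 16 — holds.
3. min(7, 9, 3) = 3, not 0 — does not hold.
4. 5f + 3g = 5(7) + 3(9) = 62, not 64 — does not hold.
5. e * f = 3 * 7 = 21 — holds.
6. abs(3 - 7) = 4, not 1 — does not hold.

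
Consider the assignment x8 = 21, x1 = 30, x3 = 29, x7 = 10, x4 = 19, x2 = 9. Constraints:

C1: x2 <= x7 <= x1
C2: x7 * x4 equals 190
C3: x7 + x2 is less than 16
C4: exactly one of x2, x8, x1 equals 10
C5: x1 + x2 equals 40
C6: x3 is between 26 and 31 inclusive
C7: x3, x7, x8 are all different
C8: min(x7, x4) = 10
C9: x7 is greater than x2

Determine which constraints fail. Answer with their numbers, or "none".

Constraints 3, 4, and 5 are violated.

C1: values 9 <= 10 <= 30 — satisfied.
C2: x7 * x4 = 10 * 19 = 190 — satisfied.
C3: x7 + x2 = 10 + 9 = 19; 19 ≥ 16, bound 16 not met — violated.
C4: x2=9, x8=21, x1=30; 0 of them equal 10, not exactly one — violated.
C5: x1 + x2 = 30 + 9 = 39, not 40 — violated.
C6: x3 = 29 lies in [26, 31] — satisfied.
C7: values 29, 10, 21 are pairwise distinct — satisfied.
C8: min(10, 19) = 10 — satisfied.
C9: x7 = 10, x2 = 9; 10 > 9 — satisfied.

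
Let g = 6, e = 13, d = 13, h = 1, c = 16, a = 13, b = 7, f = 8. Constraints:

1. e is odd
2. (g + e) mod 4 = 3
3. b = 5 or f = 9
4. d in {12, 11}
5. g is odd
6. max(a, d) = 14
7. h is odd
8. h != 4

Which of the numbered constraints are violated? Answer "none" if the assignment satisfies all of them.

1. e = 13 is odd — holds.
2. g + e = 19; 19 mod 4 = 3 — holds.
3. b = 7 ≠ 5 and f = 8 ≠ 9; both disjuncts false — fails.
4. d = 13 is not in {12, 11} — fails.
5. g = 6 is even — fails.
6. max(13, 13) = 13, not 14 — fails.
7. h = 1 is odd — holds.
8. h = 1, and 1 ≠ 4 — holds.

The assignment fails constraints 3, 4, 5, and 6.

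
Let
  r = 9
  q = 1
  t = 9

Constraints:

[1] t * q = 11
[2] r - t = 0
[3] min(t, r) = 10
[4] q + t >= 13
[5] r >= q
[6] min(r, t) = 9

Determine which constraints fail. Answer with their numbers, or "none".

[1] t * q = 9 * 1 = 9, not 11  ✘
[2] r - t = 9 - 9 = 0  ✔
[3] min(9, 9) = 9, not 10  ✘
[4] q + t = 1 + 9 = 10; 10 < 13, bound 13 not met  ✘
[5] r = 9, q = 1; 9 ≥ 1  ✔
[6] min(9, 9) = 9  ✔

The assignment fails constraints 1, 3, and 4.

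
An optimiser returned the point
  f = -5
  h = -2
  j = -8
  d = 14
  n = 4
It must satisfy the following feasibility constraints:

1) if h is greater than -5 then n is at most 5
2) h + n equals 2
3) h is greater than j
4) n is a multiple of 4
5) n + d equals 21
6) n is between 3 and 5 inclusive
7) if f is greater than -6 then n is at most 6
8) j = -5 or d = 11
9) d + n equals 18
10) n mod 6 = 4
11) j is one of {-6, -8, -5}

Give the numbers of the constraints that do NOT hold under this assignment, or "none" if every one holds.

1) h = -2 > -5, so we need n ≤ 5; n = 4 ≤ 5 — OK.
2) h + n = -2 + 4 = 2 — OK.
3) h = -2, j = -8; -2 > -8 — OK.
4) 4 / 4 = 1, so 4 divides 4 — OK.
5) n + d = 4 + 14 = 18, not 21 — violated.
6) n = 4 lies in [3, 5] — OK.
7) f = -5 > -6, so we need n ≤ 6; n = 4 ≤ 6 — OK.
8) j = -8 ≠ -5 and d = 14 ≠ 11; both disjuncts false — violated.
9) d + n = 14 + 4 = 18 — OK.
10) 4 mod 6 = 4 — OK.
11) j = -8 is in {-6, -8, -5} — OK.

Constraints 5, 8 are violated.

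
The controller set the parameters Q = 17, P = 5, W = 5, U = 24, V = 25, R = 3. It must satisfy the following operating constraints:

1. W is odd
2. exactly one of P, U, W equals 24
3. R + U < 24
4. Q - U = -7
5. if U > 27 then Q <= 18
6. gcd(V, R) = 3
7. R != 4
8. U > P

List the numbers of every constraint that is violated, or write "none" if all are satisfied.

The assignment fails constraints 3 and 6.

1. W = 5 is odd  ✔
2. P=5, U=24, W=5; 1 of them equals 24  ✔
3. R + U = 3 + 24 = 27; 27 ≥ 24, bound 24 not met  ✘
4. Q - U = 17 - 24 = -7  ✔
5. U = 24, not > 27; antecedent false, conditional vacuously true  ✔
6. gcd(25, 3) = 1, not 3  ✘
7. R = 3, and 3 ≠ 4  ✔
8. U = 24, P = 5; 24 > 5  ✔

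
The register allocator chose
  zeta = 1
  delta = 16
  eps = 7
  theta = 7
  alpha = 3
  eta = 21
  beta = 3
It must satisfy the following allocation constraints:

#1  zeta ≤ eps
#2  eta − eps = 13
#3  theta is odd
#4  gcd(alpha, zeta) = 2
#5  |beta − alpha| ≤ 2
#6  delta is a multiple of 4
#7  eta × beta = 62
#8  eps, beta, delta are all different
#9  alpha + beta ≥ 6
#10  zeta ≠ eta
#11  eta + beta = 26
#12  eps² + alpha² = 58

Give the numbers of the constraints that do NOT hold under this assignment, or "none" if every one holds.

Violated: 2, 4, 7, 11.

#1 zeta = 1, eps = 7; 1 ≤ 7 — satisfied.
#2 eta − eps = 21 − 7 = 14, not 13 — violated.
#3 theta = 7 is odd — satisfied.
#4 gcd(3, 1) = 1, not 2 — violated.
#5 |3 − 3| = 0; 0 ≤ 2 — satisfied.
#6 16 / 4 = 4, so 4 divides 16 — satisfied.
#7 eta × beta = 21 × 3 = 63, not 62 — violated.
#8 values 7, 3, 16 are pairwise distinct — satisfied.
#9 alpha + beta = 3 + 3 = 6; 6 ≥ 6 — satisfied.
#10 zeta = 1, eta = 21; distinct — satisfied.
#11 eta + beta = 21 + 3 = 24, not 26 — violated.
#12 eps² + alpha² = 7² + 3² = 49 + 9 = 58 — satisfied.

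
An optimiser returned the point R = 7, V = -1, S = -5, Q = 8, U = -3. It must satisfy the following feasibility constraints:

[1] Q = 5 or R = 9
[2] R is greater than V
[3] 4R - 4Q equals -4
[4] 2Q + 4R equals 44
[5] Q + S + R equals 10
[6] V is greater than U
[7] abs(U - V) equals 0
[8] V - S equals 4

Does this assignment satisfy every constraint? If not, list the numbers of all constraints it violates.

[1] Q = 8 ≠ 5 and R = 7 ≠ 9; both disjuncts false  FAIL
[2] R = 7, V = -1; 7 > -1  OK
[3] 4R - 4Q = 4(7) - 4(8) = -4  OK
[4] 2Q + 4R = 2(8) + 4(7) = 44  OK
[5] Q + S + R = 8 + (-5) + 7 = 10  OK
[6] V = -1, U = -3; -1 > -3  OK
[7] abs(-3 - (-1)) = 2, not 0  FAIL
[8] V - S = -1 - (-5) = 4  OK

Constraints 1 and 7 are violated.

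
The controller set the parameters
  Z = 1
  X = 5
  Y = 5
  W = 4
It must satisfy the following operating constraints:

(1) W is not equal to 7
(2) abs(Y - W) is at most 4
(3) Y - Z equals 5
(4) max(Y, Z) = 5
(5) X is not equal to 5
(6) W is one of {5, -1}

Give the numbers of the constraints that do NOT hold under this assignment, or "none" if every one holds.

(1) W = 4, and 4 ≠ 7 — OK.
(2) abs(5 - 4) = 1; 1 ≤ 4 — OK.
(3) Y - Z = 5 - 1 = 4, not 5 — violated.
(4) max(5, 1) = 5 — OK.
(5) X = 5, but 5 is required to differ — violated.
(6) W = 4 is not in {5, -1} — violated.

Violated: 3, 5, and 6.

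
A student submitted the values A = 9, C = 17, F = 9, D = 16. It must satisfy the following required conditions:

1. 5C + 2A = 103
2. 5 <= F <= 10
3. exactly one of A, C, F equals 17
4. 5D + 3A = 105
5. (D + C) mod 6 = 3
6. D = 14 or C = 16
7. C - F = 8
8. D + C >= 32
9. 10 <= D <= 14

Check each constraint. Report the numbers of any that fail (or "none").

Violated: 4, 6, and 9.

1. 5C + 2A = 5(17) + 2(9) = 103  OK
2. F = 9 lies in [5, 10]  OK
3. A=9, C=17, F=9; 1 of them equals 17  OK
4. 5D + 3A = 5(16) + 3(9) = 107, not 105  FAIL
5. D + C = 33; 33 mod 6 = 3  OK
6. D = 16 ≠ 14 and C = 17 ≠ 16; both disjuncts false  FAIL
7. C - F = 17 - 9 = 8  OK
8. D + C = 16 + 17 = 33; 33 ≥ 32  OK
9. D = 16 is outside [10, 14]  FAIL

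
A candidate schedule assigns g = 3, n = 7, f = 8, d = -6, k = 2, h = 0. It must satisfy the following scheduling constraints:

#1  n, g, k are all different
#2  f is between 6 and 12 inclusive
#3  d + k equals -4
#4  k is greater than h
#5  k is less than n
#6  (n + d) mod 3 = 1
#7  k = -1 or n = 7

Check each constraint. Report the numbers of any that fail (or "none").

No violations.

#1 values 7, 3, 2 are pairwise distinct — OK.
#2 f = 8 lies in [6, 12] — OK.
#3 d + k = -6 + 2 = -4 — OK.
#4 k = 2, h = 0; 2 > 0 — OK.
#5 k = 2, n = 7; 2 < 7 — OK.
#6 n + d = 1; 1 mod 3 = 1 — OK.
#7 k = 2 ≠ -1, but n = 7 = 7 (second disjunct) — OK.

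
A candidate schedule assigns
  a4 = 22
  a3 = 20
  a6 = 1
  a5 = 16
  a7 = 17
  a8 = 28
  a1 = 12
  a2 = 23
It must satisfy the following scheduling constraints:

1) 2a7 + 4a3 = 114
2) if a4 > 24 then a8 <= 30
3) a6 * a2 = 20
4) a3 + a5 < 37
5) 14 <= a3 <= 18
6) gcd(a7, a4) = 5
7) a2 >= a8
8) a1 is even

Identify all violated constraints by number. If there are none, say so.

No — constraints 3, 5, 6, 7 are not satisfied.

1) 2a7 + 4a3 = 2(17) + 4(20) = 114 — holds.
2) a4 = 22, not > 24; antecedent false, conditional vacuously true — holds.
3) a6 * a2 = 1 * 23 = 23, not 20 — does not hold.
4) a3 + a5 = 20 + 16 = 36; 36 < 37 — holds.
5) a3 = 20 is outside [14, 18] — does not hold.
6) gcd(17, 22) = 1, not 5 — does not hold.
7) a2 = 23, a8 = 28; 23 < 28 (want ≥) — does not hold.
8) a1 = 12 is even — holds.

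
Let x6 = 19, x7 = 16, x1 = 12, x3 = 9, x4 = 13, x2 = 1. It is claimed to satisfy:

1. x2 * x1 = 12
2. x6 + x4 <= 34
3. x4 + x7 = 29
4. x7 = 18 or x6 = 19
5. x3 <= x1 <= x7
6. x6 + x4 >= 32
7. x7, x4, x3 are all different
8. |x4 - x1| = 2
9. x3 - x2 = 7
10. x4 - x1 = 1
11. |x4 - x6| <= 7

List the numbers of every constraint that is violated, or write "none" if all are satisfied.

1. x2 * x1 = 1 * 12 = 12 — holds.
2. x6 + x4 = 19 + 13 = 32; 32 ≤ 34 — holds.
3. x4 + x7 = 13 + 16 = 29 — holds.
4. x7 = 16 ≠ 18, but x6 = 19 = 19 (second disjunct) — holds.
5. values 9 <= 12 <= 16 — holds.
6. x6 + x4 = 19 + 13 = 32; 32 ≥ 32 — holds.
7. values 16, 13, 9 are pairwise distinct — holds.
8. |13 - 12| = 1, not 2 — fails.
9. x3 - x2 = 9 - 1 = 8, not 7 — fails.
10. x4 - x1 = 13 - 12 = 1 — holds.
11. |13 - 19| = 6; 6 ≤ 7 — holds.

Constraints 8, 9 are violated.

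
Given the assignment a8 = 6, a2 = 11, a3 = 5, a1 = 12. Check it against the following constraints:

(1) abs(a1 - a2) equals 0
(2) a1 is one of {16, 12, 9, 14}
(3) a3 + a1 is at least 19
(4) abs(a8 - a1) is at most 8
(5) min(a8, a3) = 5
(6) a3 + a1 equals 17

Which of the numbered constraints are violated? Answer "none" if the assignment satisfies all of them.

(1) abs(12 - 11) = 1, not 0 — does not hold.
(2) a1 = 12 is in {16, 12, 9, 14} — holds.
(3) a3 + a1 = 5 + 12 = 17; 17 < 19, bound 19 not met — does not hold.
(4) abs(6 - 12) = 6; 6 ≤ 8 — holds.
(5) min(6, 5) = 5 — holds.
(6) a3 + a1 = 5 + 12 = 17 — holds.

Constraints 1, 3 do not hold.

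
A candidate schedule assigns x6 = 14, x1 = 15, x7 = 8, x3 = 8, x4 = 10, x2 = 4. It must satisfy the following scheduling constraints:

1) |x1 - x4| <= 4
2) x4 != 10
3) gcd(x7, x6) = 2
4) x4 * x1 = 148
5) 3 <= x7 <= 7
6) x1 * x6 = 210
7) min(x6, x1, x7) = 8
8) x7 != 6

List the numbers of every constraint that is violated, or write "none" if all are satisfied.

1) |15 - 10| = 5; 5 > 4, exceeds bound 4 — does not hold.
2) x4 = 10, but 10 is required to differ — does not hold.
3) gcd(8, 14) = 2 — holds.
4) x4 * x1 = 10 * 15 = 150, not 148 — does not hold.
5) x7 = 8 is outside [3, 7] — does not hold.
6) x1 * x6 = 15 * 14 = 210 — holds.
7) min(14, 15, 8) = 8 — holds.
8) x7 = 8, and 8 ≠ 6 — holds.

No — constraints 1, 2, 4, and 5 are not satisfied.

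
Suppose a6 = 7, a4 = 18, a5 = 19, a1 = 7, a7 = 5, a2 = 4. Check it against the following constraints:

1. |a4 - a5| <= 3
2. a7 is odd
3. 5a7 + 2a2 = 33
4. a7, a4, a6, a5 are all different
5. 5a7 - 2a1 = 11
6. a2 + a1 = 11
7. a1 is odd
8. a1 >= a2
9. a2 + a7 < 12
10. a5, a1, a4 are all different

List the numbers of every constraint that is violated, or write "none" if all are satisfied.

1. |18 - 19| = 1; 1 ≤ 3 — OK.
2. a7 = 5 is odd — OK.
3. 5a7 + 2a2 = 5(5) + 2(4) = 33 — OK.
4. values 5, 18, 7, 19 are pairwise distinct — OK.
5. 5a7 - 2a1 = 5(5) - 2(7) = 11 — OK.
6. a2 + a1 = 4 + 7 = 11 — OK.
7. a1 = 7 is odd — OK.
8. a1 = 7, a2 = 4; 7 ≥ 4 — OK.
9. a2 + a7 = 4 + 5 = 9; 9 < 12 — OK.
10. values 19, 7, 18 are pairwise distinct — OK.

The assignment satisfies every constraint.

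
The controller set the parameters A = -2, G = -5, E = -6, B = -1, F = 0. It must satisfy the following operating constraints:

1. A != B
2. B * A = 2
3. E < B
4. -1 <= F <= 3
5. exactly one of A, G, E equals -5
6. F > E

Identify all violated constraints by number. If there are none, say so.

1. A = -2, B = -1; distinct — satisfied.
2. B * A = -1 * (-2) = 2 — satisfied.
3. E = -6, B = -1; -6 < -1 — satisfied.
4. F = 0 lies in [-1, 3] — satisfied.
5. A=-2, G=-5, E=-6; 1 of them equals -5 — satisfied.
6. F = 0, E = -6; 0 > -6 — satisfied.

All constraints are satisfied.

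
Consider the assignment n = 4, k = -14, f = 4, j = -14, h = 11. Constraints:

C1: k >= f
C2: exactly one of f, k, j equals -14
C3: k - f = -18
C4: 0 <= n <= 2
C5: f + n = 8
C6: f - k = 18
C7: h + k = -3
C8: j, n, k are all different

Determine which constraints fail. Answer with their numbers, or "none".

Constraints 1, 2, 4, 8 do not hold.

C1: k = -14, f = 4; -14 < 4 (want ≥) — violated.
C2: f=4, k=-14, j=-14; 2 of them equal -14, not exactly one — violated.
C3: k - f = -14 - 4 = -18 — OK.
C4: n = 4 is outside [0, 2] — violated.
C5: f + n = 4 + 4 = 8 — OK.
C6: f - k = 4 - (-14) = 18 — OK.
C7: h + k = 11 + (-14) = -3 — OK.
C8: j = k = -14, not all different — violated.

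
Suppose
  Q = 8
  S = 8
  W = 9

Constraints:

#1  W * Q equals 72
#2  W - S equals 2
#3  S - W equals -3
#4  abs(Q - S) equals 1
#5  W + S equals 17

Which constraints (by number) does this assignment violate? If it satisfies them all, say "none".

#1 W * Q = 9 * 8 = 72 — holds.
#2 W - S = 9 - 8 = 1, not 2 — fails.
#3 S - W = 8 - 9 = -1, not -3 — fails.
#4 abs(8 - 8) = 0, not 1 — fails.
#5 W + S = 9 + 8 = 17 — holds.

The assignment fails constraints 2, 3, and 4.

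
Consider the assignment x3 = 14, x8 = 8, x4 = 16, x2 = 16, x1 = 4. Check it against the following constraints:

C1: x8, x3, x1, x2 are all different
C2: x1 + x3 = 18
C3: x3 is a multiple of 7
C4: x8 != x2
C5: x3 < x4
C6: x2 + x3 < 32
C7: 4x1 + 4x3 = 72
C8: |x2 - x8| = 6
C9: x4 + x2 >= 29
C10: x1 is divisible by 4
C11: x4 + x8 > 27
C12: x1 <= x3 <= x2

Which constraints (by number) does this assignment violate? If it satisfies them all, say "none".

C1: values 8, 14, 4, 16 are pairwise distinct  ✔
C2: x1 + x3 = 4 + 14 = 18  ✔
C3: 14 / 7 = 2, so 7 divides 14  ✔
C4: x8 = 8, x2 = 16; distinct  ✔
C5: x3 = 14, x4 = 16; 14 < 16  ✔
C6: x2 + x3 = 16 + 14 = 30; 30 < 32  ✔
C7: 4x1 + 4x3 = 4(4) + 4(14) = 72  ✔
C8: |16 - 8| = 8, not 6  ✘
C9: x4 + x2 = 16 + 16 = 32; 32 ≥ 29  ✔
C10: 4 / 4 = 1, so 4 divides 4  ✔
C11: x4 + x8 = 16 + 8 = 24; 24 ≤ 27, bound 27 not met  ✘
C12: values 4 <= 14 <= 16  ✔

The assignment fails constraints 8, 11.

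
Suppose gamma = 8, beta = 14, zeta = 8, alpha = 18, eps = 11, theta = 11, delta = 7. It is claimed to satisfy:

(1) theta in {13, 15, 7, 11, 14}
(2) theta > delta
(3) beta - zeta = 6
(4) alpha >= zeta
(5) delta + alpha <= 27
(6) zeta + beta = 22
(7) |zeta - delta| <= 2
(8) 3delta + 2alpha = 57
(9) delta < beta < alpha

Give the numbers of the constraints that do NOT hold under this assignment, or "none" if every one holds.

(1) theta = 11 is in {13, 15, 7, 11, 14} — OK.
(2) theta = 11, delta = 7; 11 > 7 — OK.
(3) beta - zeta = 14 - 8 = 6 — OK.
(4) alpha = 18, zeta = 8; 18 ≥ 8 — OK.
(5) delta + alpha = 7 + 18 = 25; 25 ≤ 27 — OK.
(6) zeta + beta = 8 + 14 = 22 — OK.
(7) |8 - 7| = 1; 1 ≤ 2 — OK.
(8) 3delta + 2alpha = 3(7) + 2(18) = 57 — OK.
(9) values 7 < 14 < 18 — OK.

None — every constraint holds.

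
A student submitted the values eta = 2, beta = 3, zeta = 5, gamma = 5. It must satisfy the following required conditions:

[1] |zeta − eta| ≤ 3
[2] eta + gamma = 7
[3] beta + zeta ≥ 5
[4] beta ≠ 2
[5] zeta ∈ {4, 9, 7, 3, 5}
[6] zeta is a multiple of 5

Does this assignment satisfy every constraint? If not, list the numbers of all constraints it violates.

[1] |5 − 2| = 3; 3 ≤ 3 — holds.
[2] eta + gamma = 2 + 5 = 7 — holds.
[3] beta + zeta = 3 + 5 = 8; 8 ≥ 5 — holds.
[4] beta = 3, and 3 ≠ 2 — holds.
[5] zeta = 5 is in {4, 9, 7, 3, 5} — holds.
[6] 5 / 5 = 1, so 5 divides 5 — holds.

The assignment satisfies every constraint.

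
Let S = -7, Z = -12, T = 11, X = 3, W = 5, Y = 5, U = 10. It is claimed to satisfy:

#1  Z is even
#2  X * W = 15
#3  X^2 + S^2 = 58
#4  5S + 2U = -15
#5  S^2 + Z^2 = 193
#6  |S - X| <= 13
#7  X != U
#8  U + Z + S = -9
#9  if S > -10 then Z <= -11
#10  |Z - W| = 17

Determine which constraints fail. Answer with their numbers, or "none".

The assignment satisfies every constraint.

#1 Z = -12 is even  holds
#2 X * W = 3 * 5 = 15  holds
#3 X^2 + S^2 = 3^2 + (-7)^2 = 9 + 49 = 58  holds
#4 5S + 2U = 5(-7) + 2(10) = -15  holds
#5 S^2 + Z^2 = (-7)^2 + (-12)^2 = 49 + 144 = 193  holds
#6 |-7 - 3| = 10; 10 ≤ 13  holds
#7 X = 3, U = 10; distinct  holds
#8 U + Z + S = 10 + (-12) + (-7) = -9  holds
#9 S = -7 > -10, so we need Z ≤ -11; Z = -12 ≤ -11  holds
#10 |-12 - 5| = 17  holds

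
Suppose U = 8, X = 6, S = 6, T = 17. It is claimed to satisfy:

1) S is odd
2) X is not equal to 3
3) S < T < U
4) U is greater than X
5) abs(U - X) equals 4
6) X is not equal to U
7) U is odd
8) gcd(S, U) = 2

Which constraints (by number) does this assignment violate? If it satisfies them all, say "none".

Constraints 1, 3, 5, and 7 are violated.

1) S = 6 is even — violated.
2) X = 6, and 6 ≠ 3 — satisfied.
3) values 6, 17, 8; T = 17 is not < U = 8 — violated.
4) U = 8, X = 6; 8 > 6 — satisfied.
5) abs(8 - 6) = 2, not 4 — violated.
6) X = 6, U = 8; distinct — satisfied.
7) U = 8 is even — violated.
8) gcd(6, 8) = 2 — satisfied.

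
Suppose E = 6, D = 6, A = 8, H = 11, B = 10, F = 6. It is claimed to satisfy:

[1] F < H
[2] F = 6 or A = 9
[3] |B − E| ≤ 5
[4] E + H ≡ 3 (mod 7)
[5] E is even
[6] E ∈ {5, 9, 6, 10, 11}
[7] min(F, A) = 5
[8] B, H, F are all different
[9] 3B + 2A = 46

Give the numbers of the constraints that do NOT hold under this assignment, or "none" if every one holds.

The assignment fails constraint 7.

[1] F = 6, H = 11; 6 < 11 — OK.
[2] F = 6 = 6 (first disjunct) — OK.
[3] |10 − 6| = 4; 4 ≤ 5 — OK.
[4] E + H = 17; 17 mod 7 = 3 — OK.
[5] E = 6 is even — OK.
[6] E = 6 is in {5, 9, 6, 10, 11} — OK.
[7] min(6, 8) = 6, not 5 — violated.
[8] values 10, 11, 6 are pairwise distinct — OK.
[9] 3B + 2A = 3(10) + 2(8) = 46 — OK.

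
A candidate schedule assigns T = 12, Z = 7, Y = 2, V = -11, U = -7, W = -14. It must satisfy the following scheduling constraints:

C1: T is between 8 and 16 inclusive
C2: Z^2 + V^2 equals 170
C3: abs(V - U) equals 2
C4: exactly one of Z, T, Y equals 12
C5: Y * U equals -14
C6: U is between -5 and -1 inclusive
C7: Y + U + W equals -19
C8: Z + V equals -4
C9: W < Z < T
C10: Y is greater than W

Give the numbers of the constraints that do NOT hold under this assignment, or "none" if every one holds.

C1: T = 12 lies in [8, 16] — holds.
C2: Z^2 + V^2 = 7^2 + (-11)^2 = 49 + 121 = 170 — holds.
C3: abs(-11 - (-7)) = 4, not 2 — does not hold.
C4: Z=7, T=12, Y=2; 1 of them equals 12 — holds.
C5: Y * U = 2 * (-7) = -14 — holds.
C6: U = -7 is outside [-5, -1] — does not hold.
C7: Y + U + W = 2 + (-7) + (-14) = -19 — holds.
C8: Z + V = 7 + (-11) = -4 — holds.
C9: values -14 < 7 < 12 — holds.
C10: Y = 2, W = -14; 2 > -14 — holds.

Violated: 3, 6.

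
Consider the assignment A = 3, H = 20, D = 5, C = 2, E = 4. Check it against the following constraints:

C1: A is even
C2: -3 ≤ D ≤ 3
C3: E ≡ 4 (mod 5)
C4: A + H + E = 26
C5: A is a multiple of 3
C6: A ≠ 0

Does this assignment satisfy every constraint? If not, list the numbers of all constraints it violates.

C1: A = 3 is odd — violated.
C2: D = 5 is outside [-3, 3] — violated.
C3: 4 mod 5 = 4 — OK.
C4: A + H + E = 3 + 20 + 4 = 27, not 26 — violated.
C5: 3 / 3 = 1, so 3 divides 3 — OK.
C6: A = 3, and 3 ≠ 0 — OK.

Constraints 1, 2, and 4 are violated.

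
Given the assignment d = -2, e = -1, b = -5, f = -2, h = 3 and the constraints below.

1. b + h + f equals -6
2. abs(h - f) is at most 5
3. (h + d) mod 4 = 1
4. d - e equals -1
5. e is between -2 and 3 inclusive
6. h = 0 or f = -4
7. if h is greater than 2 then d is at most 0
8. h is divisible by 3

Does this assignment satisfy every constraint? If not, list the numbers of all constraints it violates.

Constraints 1 and 6 do not hold.

1. b + h + f = -5 + 3 + (-2) = -4, not -6  FAIL
2. abs(3 - (-2)) = 5; 5 ≤ 5  OK
3. h + d = 1; 1 mod 4 = 1  OK
4. d - e = -2 - (-1) = -1  OK
5. e = -1 lies in [-2, 3]  OK
6. h = 3 ≠ 0 and f = -2 ≠ -4; both disjuncts false  FAIL
7. h = 3 > 2, so we need d ≤ 0; d = -2 ≤ 0  OK
8. 3 / 3 = 1, so 3 divides 3  OK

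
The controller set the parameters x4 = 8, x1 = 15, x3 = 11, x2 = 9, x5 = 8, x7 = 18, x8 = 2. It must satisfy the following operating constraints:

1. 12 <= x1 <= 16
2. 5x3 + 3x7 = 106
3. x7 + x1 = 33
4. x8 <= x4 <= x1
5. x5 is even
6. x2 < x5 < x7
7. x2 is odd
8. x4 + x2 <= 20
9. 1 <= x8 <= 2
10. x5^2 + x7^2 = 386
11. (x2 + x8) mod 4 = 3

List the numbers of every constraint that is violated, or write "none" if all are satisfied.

Constraints 2, 6, and 10 do not hold.

1. x1 = 15 lies in [12, 16]  true
2. 5x3 + 3x7 = 5(11) + 3(18) = 109, not 106  false
3. x7 + x1 = 18 + 15 = 33  true
4. values 2 <= 8 <= 15  true
5. x5 = 8 is even  true
6. values 9, 8, 18; x2 = 9 is not < x5 = 8  false
7. x2 = 9 is odd  true
8. x4 + x2 = 8 + 9 = 17; 17 ≤ 20  true
9. x8 = 2 lies in [1, 2]  true
10. x5^2 + x7^2 = 8^2 + 18^2 = 64 + 324 = 388, not 386  false
11. x2 + x8 = 11; 11 mod 4 = 3  true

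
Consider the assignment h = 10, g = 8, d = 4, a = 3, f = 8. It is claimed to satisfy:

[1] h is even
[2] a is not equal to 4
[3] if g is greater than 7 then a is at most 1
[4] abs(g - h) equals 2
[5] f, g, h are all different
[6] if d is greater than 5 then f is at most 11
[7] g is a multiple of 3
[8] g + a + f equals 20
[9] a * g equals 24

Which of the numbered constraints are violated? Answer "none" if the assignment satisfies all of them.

Constraints 3, 5, 7, 8 do not hold.

[1] h = 10 is even — satisfied.
[2] a = 3, and 3 ≠ 4 — satisfied.
[3] g = 8 > 7, so we need a ≤ 1; but a = 3 > 1 — violated.
[4] abs(8 - 10) = 2 — satisfied.
[5] f = g = 8, not all different — violated.
[6] d = 4, not > 5; antecedent false, conditional vacuously true — satisfied.
[7] 8 = 3*2 + 2, so 3 does not divide 8 — violated.
[8] g + a + f = 8 + 3 + 8 = 19, not 20 — violated.
[9] a * g = 3 * 8 = 24 — satisfied.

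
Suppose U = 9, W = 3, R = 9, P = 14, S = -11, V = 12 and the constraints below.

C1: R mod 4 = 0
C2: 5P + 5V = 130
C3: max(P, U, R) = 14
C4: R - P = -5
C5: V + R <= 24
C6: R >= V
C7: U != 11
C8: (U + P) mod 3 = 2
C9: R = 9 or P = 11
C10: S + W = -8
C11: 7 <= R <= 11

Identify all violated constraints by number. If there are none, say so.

Violated: 1 and 6.

C1: 9 mod 4 = 1, not 0 — fails.
C2: 5P + 5V = 5(14) + 5(12) = 130 — holds.
C3: max(14, 9, 9) = 14 — holds.
C4: R - P = 9 - 14 = -5 — holds.
C5: V + R = 12 + 9 = 21; 21 ≤ 24 — holds.
C6: R = 9, V = 12; 9 < 12 (want ≥) — fails.
C7: U = 9, and 9 ≠ 11 — holds.
C8: U + P = 23; 23 mod 3 = 2 — holds.
C9: R = 9 = 9 (first disjunct) — holds.
C10: S + W = -11 + 3 = -8 — holds.
C11: R = 9 lies in [7, 11] — holds.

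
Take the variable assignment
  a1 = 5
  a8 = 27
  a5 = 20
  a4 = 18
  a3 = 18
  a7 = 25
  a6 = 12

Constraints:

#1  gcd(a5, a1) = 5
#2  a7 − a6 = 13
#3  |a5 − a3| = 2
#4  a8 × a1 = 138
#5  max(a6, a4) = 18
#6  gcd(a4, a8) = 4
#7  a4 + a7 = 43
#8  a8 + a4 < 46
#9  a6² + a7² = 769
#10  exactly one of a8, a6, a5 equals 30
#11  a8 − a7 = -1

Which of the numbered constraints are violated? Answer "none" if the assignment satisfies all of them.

No — constraints 4, 6, 10, 11 are not satisfied.

#1 gcd(20, 5) = 5 — OK.
#2 a7 − a6 = 25 − 12 = 13 — OK.
#3 |20 − 18| = 2 — OK.
#4 a8 × a1 = 27 × 5 = 135, not 138 — violated.
#5 max(12, 18) = 18 — OK.
#6 gcd(18, 27) = 9, not 4 — violated.
#7 a4 + a7 = 18 + 25 = 43 — OK.
#8 a8 + a4 = 27 + 18 = 45; 45 < 46 — OK.
#9 a6² + a7² = 12² + 25² = 144 + 625 = 769 — OK.
#10 a8=27, a6=12, a5=20; 0 of them equal 30, not exactly one — violated.
#11 a8 − a7 = 27 − 25 = 2, not -1 — violated.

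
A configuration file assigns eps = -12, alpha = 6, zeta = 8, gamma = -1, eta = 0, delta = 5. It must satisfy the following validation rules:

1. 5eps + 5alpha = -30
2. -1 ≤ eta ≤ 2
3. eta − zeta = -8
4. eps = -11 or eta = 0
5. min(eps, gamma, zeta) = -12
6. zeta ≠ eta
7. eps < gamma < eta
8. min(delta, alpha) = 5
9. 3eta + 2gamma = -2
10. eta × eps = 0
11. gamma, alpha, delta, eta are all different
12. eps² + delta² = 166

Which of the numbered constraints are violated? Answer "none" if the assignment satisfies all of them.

1. 5eps + 5alpha = 5(-12) + 5(6) = -30  holds
2. eta = 0 lies in [-1, 2]  holds
3. eta − zeta = 0 − 8 = -8  holds
4. eps = -12 ≠ -11, but eta = 0 = 0 (second disjunct)  holds
5. min(-12, -1, 8) = -12  holds
6. zeta = 8, eta = 0; distinct  holds
7. values -12 < -1 < 0  holds
8. min(5, 6) = 5  holds
9. 3eta + 2gamma = 3(0) + 2(-1) = -2  holds
10. eta × eps = 0 × (-12) = 0  holds
11. values -1, 6, 5, 0 are pairwise distinct  holds
12. eps² + delta² = (-12)² + 5² = 144 + 25 = 169, not 166  fails

Constraint 12 is violated.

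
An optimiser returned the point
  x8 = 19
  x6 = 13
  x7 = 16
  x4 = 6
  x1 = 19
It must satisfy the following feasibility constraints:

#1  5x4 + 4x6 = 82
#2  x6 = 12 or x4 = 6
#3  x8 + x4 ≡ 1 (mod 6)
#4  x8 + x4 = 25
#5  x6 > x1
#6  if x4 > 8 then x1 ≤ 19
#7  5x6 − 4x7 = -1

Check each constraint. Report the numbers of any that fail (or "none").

#1 5x4 + 4x6 = 5(6) + 4(13) = 82 — holds.
#2 x6 = 13 ≠ 12, but x4 = 6 = 6 (second disjunct) — holds.
#3 x8 + x4 = 25; 25 mod 6 = 1 — holds.
#4 x8 + x4 = 19 + 6 = 25 — holds.
#5 x6 = 13, x1 = 19; 13 ≤ 19 (want >) — fails.
#6 x4 = 6, not > 8; antecedent false, conditional vacuously true — holds.
#7 5x6 − 4x7 = 5(13) − 4(16) = 1, not -1 — fails.

Constraints 5 and 7 do not hold.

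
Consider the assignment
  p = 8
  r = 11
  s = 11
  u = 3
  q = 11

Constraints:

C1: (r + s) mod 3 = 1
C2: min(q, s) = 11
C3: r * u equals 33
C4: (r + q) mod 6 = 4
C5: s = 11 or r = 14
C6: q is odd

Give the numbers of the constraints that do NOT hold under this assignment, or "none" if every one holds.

No violations.

C1: r + s = 22; 22 mod 3 = 1 — satisfied.
C2: min(11, 11) = 11 — satisfied.
C3: r * u = 11 * 3 = 33 — satisfied.
C4: r + q = 22; 22 mod 6 = 4 — satisfied.
C5: s = 11 = 11 (first disjunct) — satisfied.
C6: q = 11 is odd — satisfied.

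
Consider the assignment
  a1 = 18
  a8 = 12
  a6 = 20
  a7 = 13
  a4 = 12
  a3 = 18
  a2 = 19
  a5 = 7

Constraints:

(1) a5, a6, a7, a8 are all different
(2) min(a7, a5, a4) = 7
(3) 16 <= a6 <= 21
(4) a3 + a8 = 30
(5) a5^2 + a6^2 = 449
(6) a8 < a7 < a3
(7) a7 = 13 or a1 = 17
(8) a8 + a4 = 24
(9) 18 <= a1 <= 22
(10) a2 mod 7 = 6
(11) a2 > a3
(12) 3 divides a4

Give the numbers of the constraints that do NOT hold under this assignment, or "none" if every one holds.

(1) values 7, 20, 13, 12 are pairwise distinct — satisfied.
(2) min(13, 7, 12) = 7 — satisfied.
(3) a6 = 20 lies in [16, 21] — satisfied.
(4) a3 + a8 = 18 + 12 = 30 — satisfied.
(5) a5^2 + a6^2 = 7^2 + 20^2 = 49 + 400 = 449 — satisfied.
(6) values 12 < 13 < 18 — satisfied.
(7) a7 = 13 = 13 (first disjunct) — satisfied.
(8) a8 + a4 = 12 + 12 = 24 — satisfied.
(9) a1 = 18 lies in [18, 22] — satisfied.
(10) 19 mod 7 = 5, not 6 — violated.
(11) a2 = 19, a3 = 18; 19 > 18 — satisfied.
(12) 12 / 3 = 4, so 3 divides 12 — satisfied.

No — constraint 10 is not satisfied.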